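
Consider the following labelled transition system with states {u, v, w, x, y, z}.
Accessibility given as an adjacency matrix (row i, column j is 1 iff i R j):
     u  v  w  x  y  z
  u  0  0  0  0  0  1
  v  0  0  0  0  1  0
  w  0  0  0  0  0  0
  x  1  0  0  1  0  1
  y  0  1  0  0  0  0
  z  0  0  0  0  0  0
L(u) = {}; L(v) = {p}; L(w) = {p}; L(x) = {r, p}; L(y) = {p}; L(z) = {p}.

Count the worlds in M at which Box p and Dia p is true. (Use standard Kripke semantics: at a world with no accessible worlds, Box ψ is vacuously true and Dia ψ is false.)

3

Let φ = Box p and Dia p. Evaluate φ at each world:
  u (successors {z}): φ is true.
  v (successors {y}): φ is true.
  w (successors ∅): φ is false.
  x (successors {u, x, z}): φ is false.
  y (successors {v}): φ is true.
  z (successors ∅): φ is false.
For instance, at y:
  At y: Box p is true, Dia p is true, so Box p and Dia p is true.
    At y: Box p requires p at every successor {v}.
      At v: p is true.
    So Box p is true at y.
    At y: Dia p requires p at some successor in {v}.
      p holds at v, so Dia p is true at y.
Satisfying worlds: {u, v, y}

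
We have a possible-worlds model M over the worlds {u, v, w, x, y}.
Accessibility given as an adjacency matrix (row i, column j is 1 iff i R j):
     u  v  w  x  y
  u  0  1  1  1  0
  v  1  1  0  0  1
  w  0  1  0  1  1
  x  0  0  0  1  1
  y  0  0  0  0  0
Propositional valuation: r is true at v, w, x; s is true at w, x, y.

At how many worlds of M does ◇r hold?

4

Let φ = ◇r. Evaluate φ at each world:
  u (successors {v, w, x}): φ is true.
  v (successors {u, v, y}): φ is true.
  w (successors {v, x, y}): φ is true.
  x (successors {x, y}): φ is true.
  y (successors ∅): φ is false.
For instance, at u:
  At u: ◇r requires r at some successor in {v, w, x}.
    r holds at v, so ◇r is true at u.
Satisfying worlds: {u, v, w, x}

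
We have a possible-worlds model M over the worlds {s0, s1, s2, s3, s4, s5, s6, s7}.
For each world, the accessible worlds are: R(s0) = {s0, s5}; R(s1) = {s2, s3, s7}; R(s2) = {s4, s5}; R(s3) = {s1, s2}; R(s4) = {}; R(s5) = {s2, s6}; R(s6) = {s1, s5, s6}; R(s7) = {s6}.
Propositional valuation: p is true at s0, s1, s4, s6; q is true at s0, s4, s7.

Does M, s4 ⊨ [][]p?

At s4: no accessible worlds, so [][]p holds vacuously.

Yes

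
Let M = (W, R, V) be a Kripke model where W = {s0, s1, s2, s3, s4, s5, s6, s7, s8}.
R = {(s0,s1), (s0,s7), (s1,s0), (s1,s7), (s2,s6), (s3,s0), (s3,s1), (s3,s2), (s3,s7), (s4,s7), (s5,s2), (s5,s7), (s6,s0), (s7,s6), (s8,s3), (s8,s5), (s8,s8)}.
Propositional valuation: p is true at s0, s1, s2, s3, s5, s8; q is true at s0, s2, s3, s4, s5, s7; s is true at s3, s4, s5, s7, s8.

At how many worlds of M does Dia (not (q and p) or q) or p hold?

9

Let φ = Dia (not (q and p) or q) or p. Evaluate φ at each world:
  s0 (successors {s1, s7}): φ is true.
  s1 (successors {s0, s7}): φ is true.
  s2 (successors {s6}): φ is true.
  s3 (successors {s0, s1, s2, s7}): φ is true.
  s4 (successors {s7}): φ is true.
  s5 (successors {s2, s7}): φ is true.
  s6 (successors {s0}): φ is true.
  s7 (successors {s6}): φ is true.
  s8 (successors {s3, s5, s8}): φ is true.
For instance, at s6:
  At s6: Dia (not (q and p) or q) is true, p is false, so Dia (not (q and p) or q) or p is true.
    At s6: Dia (not (q and p) or q) requires not (q and p) or q at some successor in {s0}.
      not (q and p) or q holds at s0, so Dia (not (q and p) or q) is true at s6.
Satisfying worlds: {s0, s1, s2, s3, s4, s5, s6, s7, s8}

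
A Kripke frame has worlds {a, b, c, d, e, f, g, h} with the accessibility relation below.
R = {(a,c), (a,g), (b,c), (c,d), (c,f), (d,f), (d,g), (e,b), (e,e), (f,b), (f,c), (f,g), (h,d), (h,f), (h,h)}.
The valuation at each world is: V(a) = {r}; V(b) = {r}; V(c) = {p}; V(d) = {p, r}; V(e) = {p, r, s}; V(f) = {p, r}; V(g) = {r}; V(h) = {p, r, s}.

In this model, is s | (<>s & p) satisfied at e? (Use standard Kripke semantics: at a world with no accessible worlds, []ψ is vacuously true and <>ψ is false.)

At e: s is true, <>s & p is true, so s | (<>s & p) is true.
  At e: <>s is true, p is true, so <>s & p is true.
    At e: <>s requires s at some successor in {b, e}.
      s holds at e, so <>s is true at e.

Yes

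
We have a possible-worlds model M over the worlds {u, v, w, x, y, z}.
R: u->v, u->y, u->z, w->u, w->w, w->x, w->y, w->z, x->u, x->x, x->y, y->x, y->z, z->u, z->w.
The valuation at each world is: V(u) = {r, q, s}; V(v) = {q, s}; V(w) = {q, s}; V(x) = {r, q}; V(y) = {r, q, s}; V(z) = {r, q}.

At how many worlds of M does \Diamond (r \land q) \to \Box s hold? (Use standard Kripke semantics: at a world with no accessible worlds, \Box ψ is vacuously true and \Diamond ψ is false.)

2

Let φ = \Diamond (r \land q) \to \Box s. Evaluate φ at each world:
  u (successors {v, y, z}): φ is false.
  v (successors ∅): φ is true.
  w (successors {u, w, x, y, z}): φ is false.
  x (successors {u, x, y}): φ is false.
  y (successors {x, z}): φ is false.
  z (successors {u, w}): φ is true.
For instance, at z:
  At z: \Diamond (r \land q) is true, \Box s is true, so \Diamond (r \land q) \to \Box s is true.
    At z: \Diamond (r \land q) requires r \land q at some successor in {u, w}.
      r \land q holds at u, so \Diamond (r \land q) is true at z.
    At z: \Box s requires s at every successor {u, w}.
      At u: s is true.
      At w: s is true.
    So \Box s is true at z.
Satisfying worlds: {v, z}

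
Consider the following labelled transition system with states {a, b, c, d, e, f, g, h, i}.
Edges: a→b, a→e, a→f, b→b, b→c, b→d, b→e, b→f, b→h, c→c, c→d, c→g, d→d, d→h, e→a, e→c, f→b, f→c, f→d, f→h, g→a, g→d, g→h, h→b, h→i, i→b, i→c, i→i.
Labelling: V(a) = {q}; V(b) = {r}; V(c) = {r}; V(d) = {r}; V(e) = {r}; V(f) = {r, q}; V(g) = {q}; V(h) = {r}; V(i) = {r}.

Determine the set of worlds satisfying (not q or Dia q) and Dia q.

Let φ = (not q or Dia q) and Dia q. Evaluate φ at each world:
  a (successors {b, e, f}): φ is true.
  b (successors {b, c, d, e, f, h}): φ is true.
  c (successors {c, d, g}): φ is true.
  d (successors {d, h}): φ is false.
  e (successors {a, c}): φ is true.
  f (successors {b, c, d, h}): φ is false.
  g (successors {a, d, h}): φ is true.
  h (successors {b, i}): φ is false.
  i (successors {b, c, i}): φ is false.
For instance, at b:
  At b: not q or Dia q is true, Dia q is true, so (not q or Dia q) and Dia q is true.
    At b: not q is true, Dia q is true, so not q or Dia q is true.
      At b: Dia q requires q at some successor in {b, c, d, e, f, h}.
        q holds at f, so Dia q is true at b.
    At b: Dia q requires q at some successor in {b, c, d, e, f, h}.
      q holds at f, so Dia q is true at b.
Satisfying worlds: {a, b, c, e, g}

a, b, c, e, g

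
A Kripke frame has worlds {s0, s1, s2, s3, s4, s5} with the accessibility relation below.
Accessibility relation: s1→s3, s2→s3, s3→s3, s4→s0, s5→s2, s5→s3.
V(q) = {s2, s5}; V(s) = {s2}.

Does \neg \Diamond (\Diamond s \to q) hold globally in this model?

No

Recall that \Diamond ψ holds at a world iff ψ holds at some accessible world.
Let φ = \neg \Diamond (\Diamond s \to q). Evaluate φ at each world:
  s0 (successors ∅): φ is true.
  s1 (successors {s3}): φ is false.
  s2 (successors {s3}): φ is false.
  s3 (successors {s3}): φ is false.
  s4 (successors {s0}): φ is false.
  s5 (successors {s2, s3}): φ is false.
Detail at s1 (counterexample):
  At s1: \Diamond (\Diamond s \to q) is true, so \neg \Diamond (\Diamond s \to q) is false.
    At s1: \Diamond (\Diamond s \to q) requires \Diamond s \to q at some successor in {s3}.
      \Diamond s \to q holds at s3, so \Diamond (\Diamond s \to q) is true at s1.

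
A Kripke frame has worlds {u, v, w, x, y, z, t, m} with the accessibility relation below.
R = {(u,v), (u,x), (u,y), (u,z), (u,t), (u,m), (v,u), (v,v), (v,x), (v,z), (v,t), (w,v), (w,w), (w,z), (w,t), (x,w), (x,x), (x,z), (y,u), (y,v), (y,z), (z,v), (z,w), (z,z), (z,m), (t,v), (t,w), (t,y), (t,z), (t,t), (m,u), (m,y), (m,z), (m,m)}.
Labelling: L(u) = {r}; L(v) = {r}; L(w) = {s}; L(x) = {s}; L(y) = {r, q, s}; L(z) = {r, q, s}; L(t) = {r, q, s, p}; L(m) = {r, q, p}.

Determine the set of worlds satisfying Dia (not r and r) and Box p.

none

Let φ = Dia (not r and r) and Box p. Evaluate φ at each world:
  u (successors {v, x, y, z, t, m}): φ is false.
  v (successors {u, v, x, z, t}): φ is false.
  w (successors {v, w, z, t}): φ is false.
  x (successors {w, x, z}): φ is false.
  y (successors {u, v, z}): φ is false.
  z (successors {v, w, z, m}): φ is false.
  t (successors {v, w, y, z, t}): φ is false.
  m (successors {u, y, z, m}): φ is false.
For instance, at u:
  At u: Dia (not r and r) is false, Box p is false, so Dia (not r and r) and Box p is false.
    At u: Dia (not r and r) requires not r and r at some successor in {v, x, y, z, t, m}.
      At v: not r and r is false.
      At x: not r and r is false.
      At y: not r and r is false.
      At z: not r and r is false.
      At t: not r and r is false.
      At m: not r and r is false.
    So Dia (not r and r) is false at u.
    At u: Box p requires p at every successor {v, x, y, z, t, m}.
      p fails at v, so Box p is false at u.
Satisfying worlds: none.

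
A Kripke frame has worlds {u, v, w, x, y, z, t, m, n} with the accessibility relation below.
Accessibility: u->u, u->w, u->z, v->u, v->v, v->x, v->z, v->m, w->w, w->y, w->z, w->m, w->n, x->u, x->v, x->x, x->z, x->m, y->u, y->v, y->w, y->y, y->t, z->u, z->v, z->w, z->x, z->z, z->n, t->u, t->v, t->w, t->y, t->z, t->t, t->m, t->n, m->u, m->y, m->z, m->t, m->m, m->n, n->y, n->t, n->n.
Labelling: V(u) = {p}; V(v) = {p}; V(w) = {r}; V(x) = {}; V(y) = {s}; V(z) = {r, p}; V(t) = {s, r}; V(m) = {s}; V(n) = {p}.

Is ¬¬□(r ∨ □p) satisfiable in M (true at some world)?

Let φ = ¬¬□(r ∨ □p). Evaluate φ at each world:
  u (successors {u, w, z}): φ is false.
  v (successors {u, v, x, z, m}): φ is false.
  w (successors {w, y, z, m, n}): φ is false.
  x (successors {u, v, x, z, m}): φ is false.
  y (successors {u, v, w, y, t}): φ is false.
  z (successors {u, v, w, x, z, n}): φ is false.
  t (successors {u, v, w, y, z, t, m, n}): φ is false.
  m (successors {u, y, z, t, m, n}): φ is false.
  n (successors {y, t, n}): φ is false.
For instance, at y:
  At y: ¬□(r ∨ □p) is true, so ¬¬□(r ∨ □p) is false.
    At y: □(r ∨ □p) is false, so ¬□(r ∨ □p) is true.
      At y: □(r ∨ □p) requires r ∨ □p at every successor {u, v, w, y, t}.
        r ∨ □p fails at u, so □(r ∨ □p) is false at y.

No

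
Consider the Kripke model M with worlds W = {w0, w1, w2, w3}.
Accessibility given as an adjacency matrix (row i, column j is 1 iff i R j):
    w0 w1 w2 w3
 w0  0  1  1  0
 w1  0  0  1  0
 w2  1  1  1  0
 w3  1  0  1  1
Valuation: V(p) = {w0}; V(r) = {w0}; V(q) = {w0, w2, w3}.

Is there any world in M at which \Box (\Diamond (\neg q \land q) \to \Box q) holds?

Recall that \Box ψ holds at a world iff ψ holds at every accessible world, and \Diamond ψ holds iff ψ holds at some accessible world.
Let φ = \Box (\Diamond (\neg q \land q) \to \Box q). Evaluate φ at each world:
  w0 (successors {w1, w2}): φ is true.
  w1 (successors {w2}): φ is true.
  w2 (successors {w0, w1, w2}): φ is true.
  w3 (successors {w0, w2, w3}): φ is true.
Detail at w0 (witness):
  At w0: \Box (\Diamond (\neg q \land q) \to \Box q) requires \Diamond (\neg q \land q) \to \Box q at every successor {w1, w2}.
      At w1: \Diamond (\neg q \land q) is false, \Box q is true, so \Diamond (\neg q \land q) \to \Box q is true.
      At w2: \Diamond (\neg q \land q) is false, \Box q is false, so \Diamond (\neg q \land q) \to \Box q is true.
  So \Box (\Diamond (\neg q \land q) \to \Box q) is true at w0.

Yes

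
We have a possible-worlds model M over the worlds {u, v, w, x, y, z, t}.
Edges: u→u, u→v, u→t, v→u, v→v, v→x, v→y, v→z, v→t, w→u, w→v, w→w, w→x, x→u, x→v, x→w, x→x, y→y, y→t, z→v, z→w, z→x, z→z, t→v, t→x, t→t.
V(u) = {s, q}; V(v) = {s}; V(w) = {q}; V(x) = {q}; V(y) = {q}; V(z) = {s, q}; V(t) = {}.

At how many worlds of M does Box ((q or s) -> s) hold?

1

Let φ = Box ((q or s) -> s). Evaluate φ at each world:
  u (successors {u, v, t}): φ is true.
  v (successors {u, v, x, y, z, t}): φ is false.
  w (successors {u, v, w, x}): φ is false.
  x (successors {u, v, w, x}): φ is false.
  y (successors {y, t}): φ is false.
  z (successors {v, w, x, z}): φ is false.
  t (successors {v, x, t}): φ is false.
For instance, at x:
  At x: Box ((q or s) -> s) requires (q or s) -> s at every successor {u, v, w, x}.
    (q or s) -> s fails at w, so Box ((q or s) -> s) is false at x.
Satisfying worlds: {u}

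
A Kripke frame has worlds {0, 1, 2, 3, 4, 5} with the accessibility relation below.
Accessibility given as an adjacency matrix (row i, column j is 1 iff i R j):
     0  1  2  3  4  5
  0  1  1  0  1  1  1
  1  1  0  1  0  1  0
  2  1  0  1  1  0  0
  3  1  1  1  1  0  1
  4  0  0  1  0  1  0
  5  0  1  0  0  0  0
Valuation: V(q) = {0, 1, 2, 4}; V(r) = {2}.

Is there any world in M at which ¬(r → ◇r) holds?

No

Recall that ◇ψ holds at a world iff ψ holds at some accessible world.
Let φ = ¬(r → ◇r). Evaluate φ at each world:
  0 (successors {0, 1, 3, 4, 5}): φ is false.
  1 (successors {0, 2, 4}): φ is false.
  2 (successors {0, 2, 3}): φ is false.
  3 (successors {0, 1, 2, 3, 5}): φ is false.
  4 (successors {2, 4}): φ is false.
  5 (successors {1}): φ is false.
For instance, at 3:
  At 3: r → ◇r is true, so ¬(r → ◇r) is false.
    At 3: r is false, ◇r is true, so r → ◇r is true.
      At 3: ◇r requires r at some successor in {0, 1, 2, 3, 5}.
        r holds at 2, so ◇r is true at 3.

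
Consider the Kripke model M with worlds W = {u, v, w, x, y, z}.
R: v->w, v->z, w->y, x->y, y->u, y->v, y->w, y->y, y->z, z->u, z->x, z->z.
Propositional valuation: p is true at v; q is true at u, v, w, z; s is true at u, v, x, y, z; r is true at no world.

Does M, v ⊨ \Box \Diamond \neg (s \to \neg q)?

At v: \Box \Diamond \neg (s \to \neg q) requires \Diamond \neg (s \to \neg q) at every successor {w, z}.
  \Diamond \neg (s \to \neg q) fails at w, so \Box \Diamond \neg (s \to \neg q) is false at v.
    At w: \Diamond \neg (s \to \neg q) requires \neg (s \to \neg q) at some successor in {y}.
      At y: \neg (s \to \neg q) is false.
    So \Diamond \neg (s \to \neg q) is false at w.

No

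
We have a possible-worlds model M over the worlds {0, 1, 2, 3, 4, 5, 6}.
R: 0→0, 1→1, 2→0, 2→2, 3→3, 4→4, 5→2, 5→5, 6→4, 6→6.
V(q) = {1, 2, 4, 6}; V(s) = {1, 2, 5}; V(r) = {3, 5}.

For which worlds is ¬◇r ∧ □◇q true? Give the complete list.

1, 4, 6

Let φ = ¬◇r ∧ □◇q. Evaluate φ at each world:
  0 (successors {0}): φ is false.
  1 (successors {1}): φ is true.
  2 (successors {0, 2}): φ is false.
  3 (successors {3}): φ is false.
  4 (successors {4}): φ is true.
  5 (successors {2, 5}): φ is false.
  6 (successors {4, 6}): φ is true.
For instance, at 5:
  At 5: ¬◇r is false, □◇q is true, so ¬◇r ∧ □◇q is false.
    At 5: ◇r is true, so ¬◇r is false.
      At 5: ◇r requires r at some successor in {2, 5}.
        r holds at 5, so ◇r is true at 5.
    At 5: □◇q requires ◇q at every successor {2, 5}.
      At 2: ◇q is true.
      At 5: ◇q is true.
    So □◇q is true at 5.
Satisfying worlds: {1, 4, 6}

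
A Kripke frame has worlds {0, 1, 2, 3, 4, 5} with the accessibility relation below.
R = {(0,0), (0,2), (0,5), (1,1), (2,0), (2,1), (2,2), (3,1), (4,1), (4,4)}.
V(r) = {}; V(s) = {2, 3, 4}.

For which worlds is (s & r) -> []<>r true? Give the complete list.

Recall that []ψ holds at a world iff ψ holds at every accessible world, and <>ψ holds iff ψ holds at some accessible world.
Let φ = (s & r) -> []<>r. Evaluate φ at each world:
  0 (successors {0, 2, 5}): φ is true.
  1 (successors {1}): φ is true.
  2 (successors {0, 1, 2}): φ is true.
  3 (successors {1}): φ is true.
  4 (successors {1, 4}): φ is true.
  5 (successors ∅): φ is true.
For instance, at 1:
  At 1: s & r is false, []<>r is false, so (s & r) -> []<>r is true.
    At 1: []<>r requires <>r at every successor {1}.
      <>r fails at 1, so []<>r is false at 1.
Satisfying worlds: {0, 1, 2, 3, 4, 5}

0, 1, 2, 3, 4, 5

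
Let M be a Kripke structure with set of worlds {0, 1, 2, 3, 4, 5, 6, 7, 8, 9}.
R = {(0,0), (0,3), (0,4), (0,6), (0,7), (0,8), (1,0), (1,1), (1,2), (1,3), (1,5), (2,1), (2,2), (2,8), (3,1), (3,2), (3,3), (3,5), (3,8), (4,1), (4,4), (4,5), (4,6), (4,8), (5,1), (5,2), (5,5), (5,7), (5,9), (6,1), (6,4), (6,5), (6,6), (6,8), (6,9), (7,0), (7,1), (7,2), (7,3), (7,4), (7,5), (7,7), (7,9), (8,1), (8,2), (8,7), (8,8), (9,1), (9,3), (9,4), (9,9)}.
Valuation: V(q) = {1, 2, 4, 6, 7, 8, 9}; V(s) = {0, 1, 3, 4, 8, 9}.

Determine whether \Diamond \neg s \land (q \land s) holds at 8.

At 8: \Diamond \neg s is true, q \land s is true, so \Diamond \neg s \land (q \land s) is true.
  At 8: \Diamond \neg s requires \neg s at some successor in {1, 2, 7, 8}.
    \neg s holds at 2, so \Diamond \neg s is true at 8.

Yes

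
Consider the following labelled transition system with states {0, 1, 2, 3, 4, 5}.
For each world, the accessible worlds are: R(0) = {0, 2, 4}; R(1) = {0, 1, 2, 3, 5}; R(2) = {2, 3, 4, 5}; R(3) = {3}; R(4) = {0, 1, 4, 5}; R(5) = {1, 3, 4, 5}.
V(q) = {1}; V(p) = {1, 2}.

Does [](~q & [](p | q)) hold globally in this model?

No

Recall that []ψ holds at a world iff ψ holds at every accessible world, and <>ψ holds iff ψ holds at some accessible world.
Let φ = [](~q & [](p | q)). Evaluate φ at each world:
  0 (successors {0, 2, 4}): φ is false.
  1 (successors {0, 1, 2, 3, 5}): φ is false.
  2 (successors {2, 3, 4, 5}): φ is false.
  3 (successors {3}): φ is false.
  4 (successors {0, 1, 4, 5}): φ is false.
  5 (successors {1, 3, 4, 5}): φ is false.
Detail at 0 (counterexample):
  At 0: [](~q & [](p | q)) requires ~q & [](p | q) at every successor {0, 2, 4}.
    ~q & [](p | q) fails at 0, so [](~q & [](p | q)) is false at 0.
      At 0: ~q is true, [](p | q) is false, so ~q & [](p | q) is false.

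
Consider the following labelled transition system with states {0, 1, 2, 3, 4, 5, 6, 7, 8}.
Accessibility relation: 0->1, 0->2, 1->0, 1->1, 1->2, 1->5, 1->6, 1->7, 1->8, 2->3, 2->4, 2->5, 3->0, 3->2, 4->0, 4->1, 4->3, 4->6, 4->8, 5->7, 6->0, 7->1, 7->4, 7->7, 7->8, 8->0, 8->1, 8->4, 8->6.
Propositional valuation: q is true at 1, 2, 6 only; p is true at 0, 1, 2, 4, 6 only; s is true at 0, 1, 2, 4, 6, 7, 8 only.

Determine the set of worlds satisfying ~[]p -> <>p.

Let φ = ~[]p -> <>p. Evaluate φ at each world:
  0 (successors {1, 2}): φ is true.
  1 (successors {0, 1, 2, 5, 6, 7, 8}): φ is true.
  2 (successors {3, 4, 5}): φ is true.
  3 (successors {0, 2}): φ is true.
  4 (successors {0, 1, 3, 6, 8}): φ is true.
  5 (successors {7}): φ is false.
  6 (successors {0}): φ is true.
  7 (successors {1, 4, 7, 8}): φ is true.
  8 (successors {0, 1, 4, 6}): φ is true.
For instance, at 7:
  At 7: ~[]p is true, <>p is true, so ~[]p -> <>p is true.
    At 7: []p is false, so ~[]p is true.
      At 7: []p requires p at every successor {1, 4, 7, 8}.
        p fails at 7, so []p is false at 7.
    At 7: <>p requires p at some successor in {1, 4, 7, 8}.
      p holds at 1, so <>p is true at 7.
Satisfying worlds: {0, 1, 2, 3, 4, 6, 7, 8}

0, 1, 2, 3, 4, 6, 7, 8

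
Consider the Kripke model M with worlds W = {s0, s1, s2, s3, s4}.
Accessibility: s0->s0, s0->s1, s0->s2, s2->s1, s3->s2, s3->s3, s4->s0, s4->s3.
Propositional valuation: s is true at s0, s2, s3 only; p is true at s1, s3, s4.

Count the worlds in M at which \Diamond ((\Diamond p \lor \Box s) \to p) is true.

Let φ = \Diamond ((\Diamond p \lor \Box s) \to p). Evaluate φ at each world:
  s0 (successors {s0, s1, s2}): φ is true.
  s1 (successors ∅): φ is false.
  s2 (successors {s1}): φ is true.
  s3 (successors {s2, s3}): φ is true.
  s4 (successors {s0, s3}): φ is true.
For instance, at s3:
  At s3: \Diamond ((\Diamond p \lor \Box s) \to p) requires (\Diamond p \lor \Box s) \to p at some successor in {s2, s3}.
    (\Diamond p \lor \Box s) \to p holds at s3, so \Diamond ((\Diamond p \lor \Box s) \to p) is true at s3.
      At s3: \Diamond p \lor \Box s is true, p is true, so (\Diamond p \lor \Box s) \to p is true.
Satisfying worlds: {s0, s2, s3, s4}

4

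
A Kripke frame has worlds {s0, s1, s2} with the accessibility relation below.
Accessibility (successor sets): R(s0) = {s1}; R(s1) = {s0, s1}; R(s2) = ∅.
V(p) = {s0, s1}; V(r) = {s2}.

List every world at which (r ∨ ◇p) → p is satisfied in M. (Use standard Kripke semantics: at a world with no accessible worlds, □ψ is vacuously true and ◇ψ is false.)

Let φ = (r ∨ ◇p) → p. Evaluate φ at each world:
  s0 (successors {s1}): φ is true.
  s1 (successors {s0, s1}): φ is true.
  s2 (successors ∅): φ is false.
For instance, at s1:
  At s1: r ∨ ◇p is true, p is true, so (r ∨ ◇p) → p is true.
    At s1: r is false, ◇p is true, so r ∨ ◇p is true.
      At s1: ◇p requires p at some successor in {s0, s1}.
        p holds at s0, so ◇p is true at s1.
Satisfying worlds: {s0, s1}

s0, s1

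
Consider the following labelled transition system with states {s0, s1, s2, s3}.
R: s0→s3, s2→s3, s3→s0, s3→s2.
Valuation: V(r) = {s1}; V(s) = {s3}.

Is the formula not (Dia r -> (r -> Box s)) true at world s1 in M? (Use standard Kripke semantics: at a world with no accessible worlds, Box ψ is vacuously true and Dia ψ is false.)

No

At s1: Dia r -> (r -> Box s) is true, so not (Dia r -> (r -> Box s)) is false.
  At s1: Dia r is false, r -> Box s is true, so Dia r -> (r -> Box s) is true.
    At s1: no accessible worlds, so Dia r is false.
    At s1: r is true, Box s is true, so r -> Box s is true.
      At s1: no accessible worlds, so Box s holds vacuously.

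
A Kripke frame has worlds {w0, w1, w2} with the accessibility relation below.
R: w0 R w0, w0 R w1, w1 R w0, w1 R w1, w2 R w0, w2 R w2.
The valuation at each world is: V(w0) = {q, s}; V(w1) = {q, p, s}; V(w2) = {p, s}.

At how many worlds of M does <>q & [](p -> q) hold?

2

Recall that []ψ holds at a world iff ψ holds at every accessible world, and <>ψ holds iff ψ holds at some accessible world.
Let φ = <>q & [](p -> q). Evaluate φ at each world:
  w0 (successors {w0, w1}): φ is true.
  w1 (successors {w0, w1}): φ is true.
  w2 (successors {w0, w2}): φ is false.
For instance, at w0:
  At w0: <>q is true, [](p -> q) is true, so <>q & [](p -> q) is true.
    At w0: <>q requires q at some successor in {w0, w1}.
      q holds at w0, so <>q is true at w0.
    At w0: [](p -> q) requires p -> q at every successor {w0, w1}.
      At w0: p -> q is true.
      At w1: p -> q is true.
    So [](p -> q) is true at w0.
Satisfying worlds: {w0, w1}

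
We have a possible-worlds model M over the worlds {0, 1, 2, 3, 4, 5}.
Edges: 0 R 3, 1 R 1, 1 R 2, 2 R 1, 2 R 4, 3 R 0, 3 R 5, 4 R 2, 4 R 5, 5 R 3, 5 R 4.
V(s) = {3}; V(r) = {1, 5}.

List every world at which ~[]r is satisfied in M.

0, 1, 2, 3, 4, 5

Recall that []ψ holds at a world iff ψ holds at every accessible world, and <>ψ holds iff ψ holds at some accessible world.
Let φ = ~[]r. Evaluate φ at each world:
  0 (successors {3}): φ is true.
  1 (successors {1, 2}): φ is true.
  2 (successors {1, 4}): φ is true.
  3 (successors {0, 5}): φ is true.
  4 (successors {2, 5}): φ is true.
  5 (successors {3, 4}): φ is true.
For instance, at 0:
  At 0: []r is false, so ~[]r is true.
    At 0: []r requires r at every successor {3}.
      r fails at 3, so []r is false at 0.
Satisfying worlds: {0, 1, 2, 3, 4, 5}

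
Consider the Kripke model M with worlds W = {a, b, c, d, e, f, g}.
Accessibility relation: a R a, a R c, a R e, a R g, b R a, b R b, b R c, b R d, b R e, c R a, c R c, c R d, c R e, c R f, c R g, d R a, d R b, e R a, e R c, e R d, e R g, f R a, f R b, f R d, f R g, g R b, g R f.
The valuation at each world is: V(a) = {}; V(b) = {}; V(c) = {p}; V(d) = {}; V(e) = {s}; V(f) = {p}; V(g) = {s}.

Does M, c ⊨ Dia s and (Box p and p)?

At c: Dia s is true, Box p and p is false, so Dia s and (Box p and p) is false.
  At c: Dia s requires s at some successor in {a, c, d, e, f, g}.
    s holds at e, so Dia s is true at c.
  At c: Box p is false, p is true, so Box p and p is false.
    At c: Box p requires p at every successor {a, c, d, e, f, g}.
      p fails at a, so Box p is false at c.

No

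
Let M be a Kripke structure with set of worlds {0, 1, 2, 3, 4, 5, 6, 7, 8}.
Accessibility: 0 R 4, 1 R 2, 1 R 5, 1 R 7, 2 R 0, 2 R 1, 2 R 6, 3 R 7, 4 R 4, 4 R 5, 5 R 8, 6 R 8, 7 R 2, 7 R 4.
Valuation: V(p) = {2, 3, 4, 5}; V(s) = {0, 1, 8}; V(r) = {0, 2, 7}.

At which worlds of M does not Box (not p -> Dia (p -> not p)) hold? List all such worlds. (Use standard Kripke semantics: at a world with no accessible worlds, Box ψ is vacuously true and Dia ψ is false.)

Recall that Box ψ holds at a world iff ψ holds at every accessible world, and Dia ψ holds iff ψ holds at some accessible world.
Let φ = not Box (not p -> Dia (p -> not p)). Evaluate φ at each world:
  0 (successors {4}): φ is false.
  1 (successors {2, 5, 7}): φ is true.
  2 (successors {0, 1, 6}): φ is true.
  3 (successors {7}): φ is true.
  4 (successors {4, 5}): φ is false.
  5 (successors {8}): φ is true.
  6 (successors {8}): φ is true.
  7 (successors {2, 4}): φ is false.
  8 (successors ∅): φ is false.
For instance, at 7:
  At 7: Box (not p -> Dia (p -> not p)) is true, so not Box (not p -> Dia (p -> not p)) is false.
    At 7: Box (not p -> Dia (p -> not p)) requires not p -> Dia (p -> not p) at every successor {2, 4}.
      At 2: not p -> Dia (p -> not p) is true.
      At 4: not p -> Dia (p -> not p) is true.
    So Box (not p -> Dia (p -> not p)) is true at 7.
Satisfying worlds: {1, 2, 3, 5, 6}

1, 2, 3, 5, 6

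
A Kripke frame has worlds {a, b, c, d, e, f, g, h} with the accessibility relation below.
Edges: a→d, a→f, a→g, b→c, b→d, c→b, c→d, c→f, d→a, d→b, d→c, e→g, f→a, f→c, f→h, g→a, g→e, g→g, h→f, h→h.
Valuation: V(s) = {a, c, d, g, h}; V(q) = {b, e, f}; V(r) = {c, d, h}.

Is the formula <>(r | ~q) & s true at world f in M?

At f: <>(r | ~q) is true, s is false, so <>(r | ~q) & s is false.
  At f: <>(r | ~q) requires r | ~q at some successor in {a, c, h}.
    r | ~q holds at a, so <>(r | ~q) is true at f.

No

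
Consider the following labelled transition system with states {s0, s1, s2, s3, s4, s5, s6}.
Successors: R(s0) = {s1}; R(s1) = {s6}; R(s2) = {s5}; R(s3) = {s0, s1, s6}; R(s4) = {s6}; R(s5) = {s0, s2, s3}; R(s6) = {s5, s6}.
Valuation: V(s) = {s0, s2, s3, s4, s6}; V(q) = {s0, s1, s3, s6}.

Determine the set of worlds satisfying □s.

Let φ = □s. Evaluate φ at each world:
  s0 (successors {s1}): φ is false.
  s1 (successors {s6}): φ is true.
  s2 (successors {s5}): φ is false.
  s3 (successors {s0, s1, s6}): φ is false.
  s4 (successors {s6}): φ is true.
  s5 (successors {s0, s2, s3}): φ is true.
  s6 (successors {s5, s6}): φ is false.
For instance, at s6:
  At s6: □s requires s at every successor {s5, s6}.
    s fails at s5, so □s is false at s6.
Satisfying worlds: {s1, s4, s5}

s1, s4, s5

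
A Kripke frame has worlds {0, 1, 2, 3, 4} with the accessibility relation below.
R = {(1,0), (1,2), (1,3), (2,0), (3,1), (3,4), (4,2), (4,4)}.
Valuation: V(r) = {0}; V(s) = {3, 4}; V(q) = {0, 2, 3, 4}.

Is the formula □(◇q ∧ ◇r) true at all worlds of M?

Let φ = □(◇q ∧ ◇r). Evaluate φ at each world:
  0 (successors ∅): φ is true.
  1 (successors {0, 2, 3}): φ is false.
  2 (successors {0}): φ is false.
  3 (successors {1, 4}): φ is false.
  4 (successors {2, 4}): φ is false.
Detail at 1 (counterexample):
  At 1: □(◇q ∧ ◇r) requires ◇q ∧ ◇r at every successor {0, 2, 3}.
    ◇q ∧ ◇r fails at 0, so □(◇q ∧ ◇r) is false at 1.
      At 0: ◇q is false, ◇r is false, so ◇q ∧ ◇r is false.

No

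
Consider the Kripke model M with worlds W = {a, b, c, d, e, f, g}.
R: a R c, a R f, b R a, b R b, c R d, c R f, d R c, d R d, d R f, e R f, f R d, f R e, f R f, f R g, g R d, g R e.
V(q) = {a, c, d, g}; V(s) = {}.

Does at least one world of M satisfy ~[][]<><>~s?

No

Let φ = ~[][]<><>~s. Evaluate φ at each world:
  a (successors {c, f}): φ is false.
  b (successors {a, b}): φ is false.
  c (successors {d, f}): φ is false.
  d (successors {c, d, f}): φ is false.
  e (successors {f}): φ is false.
  f (successors {d, e, f, g}): φ is false.
  g (successors {d, e}): φ is false.
For instance, at a:
  At a: [][]<><>~s is true, so ~[][]<><>~s is false.
    At a: [][]<><>~s requires []<><>~s at every successor {c, f}.
      At c: []<><>~s is true.
      At f: []<><>~s is true.
    So [][]<><>~s is true at a.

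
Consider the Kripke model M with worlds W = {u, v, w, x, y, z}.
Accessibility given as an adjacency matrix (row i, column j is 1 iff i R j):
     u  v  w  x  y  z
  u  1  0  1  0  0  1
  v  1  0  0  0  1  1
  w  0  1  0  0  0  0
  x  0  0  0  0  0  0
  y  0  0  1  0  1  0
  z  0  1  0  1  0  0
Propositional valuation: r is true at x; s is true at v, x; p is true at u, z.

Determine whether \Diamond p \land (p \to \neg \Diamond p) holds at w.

Recall that \Diamond ψ holds at a world iff ψ holds at some accessible world.
At w: \Diamond p is false, p \to \neg \Diamond p is true, so \Diamond p \land (p \to \neg \Diamond p) is false.
  At w: \Diamond p requires p at some successor in {v}.
    At v: p is false.
  So \Diamond p is false at w.
  At w: p is false, \neg \Diamond p is true, so p \to \neg \Diamond p is true.
    At w: \Diamond p is false, so \neg \Diamond p is true.
      At w: \Diamond p requires p at some successor in {v}.
        At v: p is false.
      So \Diamond p is false at w.

No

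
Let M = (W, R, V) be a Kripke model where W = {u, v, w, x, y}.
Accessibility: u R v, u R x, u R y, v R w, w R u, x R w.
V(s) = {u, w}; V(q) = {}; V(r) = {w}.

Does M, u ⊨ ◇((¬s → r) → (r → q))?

At u: ◇((¬s → r) → (r → q)) requires (¬s → r) → (r → q) at some successor in {v, x, y}.
  (¬s → r) → (r → q) holds at v, so ◇((¬s → r) → (r → q)) is true at u.

Yes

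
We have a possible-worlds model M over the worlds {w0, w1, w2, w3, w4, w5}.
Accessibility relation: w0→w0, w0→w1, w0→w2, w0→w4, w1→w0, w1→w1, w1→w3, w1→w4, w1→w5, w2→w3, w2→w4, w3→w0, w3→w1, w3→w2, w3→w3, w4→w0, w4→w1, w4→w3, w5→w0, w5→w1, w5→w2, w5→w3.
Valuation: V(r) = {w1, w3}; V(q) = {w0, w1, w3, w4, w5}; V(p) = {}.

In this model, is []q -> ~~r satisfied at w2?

No

At w2: []q is true, ~~r is false, so []q -> ~~r is false.
  At w2: []q requires q at every successor {w3, w4}.
    At w3: q is true.
    At w4: q is true.
  So []q is true at w2.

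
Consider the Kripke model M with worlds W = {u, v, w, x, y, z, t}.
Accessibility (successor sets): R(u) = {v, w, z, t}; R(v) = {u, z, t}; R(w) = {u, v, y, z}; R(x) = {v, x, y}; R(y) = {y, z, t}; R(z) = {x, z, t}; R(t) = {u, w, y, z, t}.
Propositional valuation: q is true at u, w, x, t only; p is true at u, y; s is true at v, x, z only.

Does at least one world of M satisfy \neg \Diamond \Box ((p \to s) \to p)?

Let φ = \neg \Diamond \Box ((p \to s) \to p). Evaluate φ at each world:
  u (successors {v, w, z, t}): φ is true.
  v (successors {u, z, t}): φ is true.
  w (successors {u, v, y, z}): φ is true.
  x (successors {v, x, y}): φ is true.
  y (successors {y, z, t}): φ is true.
  z (successors {x, z, t}): φ is true.
  t (successors {u, w, y, z, t}): φ is true.
Detail at u (witness):
  At u: \Diamond \Box ((p \to s) \to p) is false, so \neg \Diamond \Box ((p \to s) \to p) is true.
    At u: \Diamond \Box ((p \to s) \to p) requires \Box ((p \to s) \to p) at some successor in {v, w, z, t}.
      At v: \Box ((p \to s) \to p) is false.
      At w: \Box ((p \to s) \to p) is false.
      At z: \Box ((p \to s) \to p) is false.
      At t: \Box ((p \to s) \to p) is false.
    So \Diamond \Box ((p \to s) \to p) is false at u.

Yes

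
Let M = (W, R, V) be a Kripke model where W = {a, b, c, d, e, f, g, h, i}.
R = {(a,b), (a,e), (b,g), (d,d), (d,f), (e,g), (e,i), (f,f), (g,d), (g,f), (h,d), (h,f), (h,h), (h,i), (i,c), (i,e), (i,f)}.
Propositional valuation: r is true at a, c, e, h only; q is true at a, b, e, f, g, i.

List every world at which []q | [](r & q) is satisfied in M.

a, b, c, e, f

Let φ = []q | [](r & q). Evaluate φ at each world:
  a (successors {b, e}): φ is true.
  b (successors {g}): φ is true.
  c (successors ∅): φ is true.
  d (successors {d, f}): φ is false.
  e (successors {g, i}): φ is true.
  f (successors {f}): φ is true.
  g (successors {d, f}): φ is false.
  h (successors {d, f, h, i}): φ is false.
  i (successors {c, e, f}): φ is false.
For instance, at d:
  At d: []q is false, [](r & q) is false, so []q | [](r & q) is false.
    At d: []q requires q at every successor {d, f}.
      q fails at d, so []q is false at d.
    At d: [](r & q) requires r & q at every successor {d, f}.
      r & q fails at d, so [](r & q) is false at d.
Satisfying worlds: {a, b, c, e, f}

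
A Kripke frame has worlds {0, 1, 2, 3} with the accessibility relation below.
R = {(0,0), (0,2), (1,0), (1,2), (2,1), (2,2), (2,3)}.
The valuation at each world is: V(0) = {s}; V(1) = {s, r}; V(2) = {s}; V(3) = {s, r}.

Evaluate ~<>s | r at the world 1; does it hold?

Yes

At 1: ~<>s is false, r is true, so ~<>s | r is true.
  At 1: <>s is true, so ~<>s is false.
    At 1: <>s requires s at some successor in {0, 2}.
      s holds at 0, so <>s is true at 1.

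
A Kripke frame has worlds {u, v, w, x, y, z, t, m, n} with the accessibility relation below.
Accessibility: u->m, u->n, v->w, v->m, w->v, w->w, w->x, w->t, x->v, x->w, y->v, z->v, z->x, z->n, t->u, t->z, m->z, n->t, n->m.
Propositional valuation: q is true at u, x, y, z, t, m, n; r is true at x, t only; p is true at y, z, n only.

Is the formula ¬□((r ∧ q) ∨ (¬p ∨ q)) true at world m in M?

At m: □((r ∧ q) ∨ (¬p ∨ q)) is true, so ¬□((r ∧ q) ∨ (¬p ∨ q)) is false.
  At m: □((r ∧ q) ∨ (¬p ∨ q)) requires (r ∧ q) ∨ (¬p ∨ q) at every successor {z}.
    At z: (r ∧ q) ∨ (¬p ∨ q) is true.
  So □((r ∧ q) ∨ (¬p ∨ q)) is true at m.

No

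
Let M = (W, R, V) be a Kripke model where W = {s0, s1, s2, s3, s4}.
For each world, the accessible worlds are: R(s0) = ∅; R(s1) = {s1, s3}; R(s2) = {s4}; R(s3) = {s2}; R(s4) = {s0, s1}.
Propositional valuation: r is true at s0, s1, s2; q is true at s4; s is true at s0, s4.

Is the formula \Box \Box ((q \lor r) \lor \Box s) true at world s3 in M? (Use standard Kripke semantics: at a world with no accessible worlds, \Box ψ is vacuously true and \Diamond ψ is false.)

Yes

Recall that \Box ψ holds at a world iff ψ holds at every accessible world, and \Diamond ψ holds iff ψ holds at some accessible world.
At s3: \Box \Box ((q \lor r) \lor \Box s) requires \Box ((q \lor r) \lor \Box s) at every successor {s2}.
    At s2: \Box ((q \lor r) \lor \Box s) requires (q \lor r) \lor \Box s at every successor {s4}.
      At s4: (q \lor r) \lor \Box s is true.
    So \Box ((q \lor r) \lor \Box s) is true at s2.
So \Box \Box ((q \lor r) \lor \Box s) is true at s3.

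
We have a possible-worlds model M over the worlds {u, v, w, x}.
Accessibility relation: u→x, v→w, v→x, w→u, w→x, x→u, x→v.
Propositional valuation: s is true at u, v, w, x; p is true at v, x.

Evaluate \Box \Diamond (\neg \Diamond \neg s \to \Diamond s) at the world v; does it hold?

Yes

At v: \Box \Diamond (\neg \Diamond \neg s \to \Diamond s) requires \Diamond (\neg \Diamond \neg s \to \Diamond s) at every successor {w, x}.
    At w: \Diamond (\neg \Diamond \neg s \to \Diamond s) requires \neg \Diamond \neg s \to \Diamond s at some successor in {u, x}.
      \neg \Diamond \neg s \to \Diamond s holds at u, so \Diamond (\neg \Diamond \neg s \to \Diamond s) is true at w.
    At x: \Diamond (\neg \Diamond \neg s \to \Diamond s) requires \neg \Diamond \neg s \to \Diamond s at some successor in {u, v}.
      \neg \Diamond \neg s \to \Diamond s holds at u, so \Diamond (\neg \Diamond \neg s \to \Diamond s) is true at x.
So \Box \Diamond (\neg \Diamond \neg s \to \Diamond s) is true at v.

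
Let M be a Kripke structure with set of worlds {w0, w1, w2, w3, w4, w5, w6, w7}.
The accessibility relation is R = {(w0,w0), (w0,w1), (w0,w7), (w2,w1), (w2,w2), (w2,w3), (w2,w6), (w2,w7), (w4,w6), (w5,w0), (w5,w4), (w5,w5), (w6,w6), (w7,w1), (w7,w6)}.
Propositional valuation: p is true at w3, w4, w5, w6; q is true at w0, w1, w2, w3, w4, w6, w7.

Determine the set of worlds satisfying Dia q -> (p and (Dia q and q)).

Let φ = Dia q -> (p and (Dia q and q)). Evaluate φ at each world:
  w0 (successors {w0, w1, w7}): φ is false.
  w1 (successors ∅): φ is true.
  w2 (successors {w1, w2, w3, w6, w7}): φ is false.
  w3 (successors ∅): φ is true.
  w4 (successors {w6}): φ is true.
  w5 (successors {w0, w4, w5}): φ is false.
  w6 (successors {w6}): φ is true.
  w7 (successors {w1, w6}): φ is false.
For instance, at w7:
  At w7: Dia q is true, p and (Dia q and q) is false, so Dia q -> (p and (Dia q and q)) is false.
    At w7: Dia q requires q at some successor in {w1, w6}.
      q holds at w1, so Dia q is true at w7.
    At w7: p is false, Dia q and q is true, so p and (Dia q and q) is false.
      At w7: Dia q is true, q is true, so Dia q and q is true.
Satisfying worlds: {w1, w3, w4, w6}

w1, w3, w4, w6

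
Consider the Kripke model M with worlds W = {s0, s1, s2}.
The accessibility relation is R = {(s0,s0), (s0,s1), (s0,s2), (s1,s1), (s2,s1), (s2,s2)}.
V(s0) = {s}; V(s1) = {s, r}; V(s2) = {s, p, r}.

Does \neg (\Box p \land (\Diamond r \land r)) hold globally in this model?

Let φ = \neg (\Box p \land (\Diamond r \land r)). Evaluate φ at each world:
  s0 (successors {s0, s1, s2}): φ is true.
  s1 (successors {s1}): φ is true.
  s2 (successors {s1, s2}): φ is true.
For instance, at s0:
  At s0: \Box p \land (\Diamond r \land r) is false, so \neg (\Box p \land (\Diamond r \land r)) is true.
    At s0: \Box p is false, \Diamond r \land r is false, so \Box p \land (\Diamond r \land r) is false.
      At s0: \Box p requires p at every successor {s0, s1, s2}.
        p fails at s0, so \Box p is false at s0.
      At s0: \Diamond r is true, r is false, so \Diamond r \land r is false.

Yes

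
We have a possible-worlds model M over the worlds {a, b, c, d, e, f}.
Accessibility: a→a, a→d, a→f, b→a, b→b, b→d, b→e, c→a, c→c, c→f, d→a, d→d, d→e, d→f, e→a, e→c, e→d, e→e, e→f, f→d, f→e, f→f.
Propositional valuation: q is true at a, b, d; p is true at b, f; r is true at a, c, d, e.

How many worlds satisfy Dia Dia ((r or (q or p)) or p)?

6

Let φ = Dia Dia ((r or (q or p)) or p). Evaluate φ at each world:
  a (successors {a, d, f}): φ is true.
  b (successors {a, b, d, e}): φ is true.
  c (successors {a, c, f}): φ is true.
  d (successors {a, d, e, f}): φ is true.
  e (successors {a, c, d, e, f}): φ is true.
  f (successors {d, e, f}): φ is true.
For instance, at e:
  At e: Dia Dia ((r or (q or p)) or p) requires Dia ((r or (q or p)) or p) at some successor in {a, c, d, e, f}.
    Dia ((r or (q or p)) or p) holds at a, so Dia Dia ((r or (q or p)) or p) is true at e.
      At a: Dia ((r or (q or p)) or p) requires (r or (q or p)) or p at some successor in {a, d, f}.
        (r or (q or p)) or p holds at a, so Dia ((r or (q or p)) or p) is true at a.
Satisfying worlds: {a, b, c, d, e, f}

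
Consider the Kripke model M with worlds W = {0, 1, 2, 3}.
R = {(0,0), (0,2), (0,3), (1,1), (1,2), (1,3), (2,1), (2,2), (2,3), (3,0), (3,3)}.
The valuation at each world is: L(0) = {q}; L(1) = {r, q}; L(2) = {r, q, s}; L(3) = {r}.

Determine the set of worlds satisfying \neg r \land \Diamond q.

Recall that \Diamond ψ holds at a world iff ψ holds at some accessible world.
Let φ = \neg r \land \Diamond q. Evaluate φ at each world:
  0 (successors {0, 2, 3}): φ is true.
  1 (successors {1, 2, 3}): φ is false.
  2 (successors {1, 2, 3}): φ is false.
  3 (successors {0, 3}): φ is false.
For instance, at 3:
  At 3: \neg r is false, \Diamond q is true, so \neg r \land \Diamond q is false.
    At 3: \Diamond q requires q at some successor in {0, 3}.
      q holds at 0, so \Diamond q is true at 3.
Satisfying worlds: {0}

0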